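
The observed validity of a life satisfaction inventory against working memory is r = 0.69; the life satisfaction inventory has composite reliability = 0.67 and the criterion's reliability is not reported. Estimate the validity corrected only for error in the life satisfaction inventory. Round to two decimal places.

Single correction: r_c = r_obs / √r_xx = 0.69 / √0.67 = 0.69 / 0.8185 ≈ 0.84.

0.84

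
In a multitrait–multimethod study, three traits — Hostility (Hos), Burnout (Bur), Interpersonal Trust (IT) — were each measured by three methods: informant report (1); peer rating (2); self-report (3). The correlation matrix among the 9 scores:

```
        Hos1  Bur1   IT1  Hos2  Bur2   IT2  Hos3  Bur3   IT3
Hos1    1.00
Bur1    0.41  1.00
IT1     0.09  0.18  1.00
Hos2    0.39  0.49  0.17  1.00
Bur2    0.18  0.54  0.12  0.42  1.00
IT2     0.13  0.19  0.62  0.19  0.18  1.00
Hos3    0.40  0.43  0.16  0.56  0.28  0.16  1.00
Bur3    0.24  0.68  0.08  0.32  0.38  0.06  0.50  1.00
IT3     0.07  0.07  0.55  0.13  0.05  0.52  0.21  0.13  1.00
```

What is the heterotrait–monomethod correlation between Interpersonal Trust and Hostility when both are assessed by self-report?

0.21

Different traits, same method: r(IT3, Hos3) = 0.21.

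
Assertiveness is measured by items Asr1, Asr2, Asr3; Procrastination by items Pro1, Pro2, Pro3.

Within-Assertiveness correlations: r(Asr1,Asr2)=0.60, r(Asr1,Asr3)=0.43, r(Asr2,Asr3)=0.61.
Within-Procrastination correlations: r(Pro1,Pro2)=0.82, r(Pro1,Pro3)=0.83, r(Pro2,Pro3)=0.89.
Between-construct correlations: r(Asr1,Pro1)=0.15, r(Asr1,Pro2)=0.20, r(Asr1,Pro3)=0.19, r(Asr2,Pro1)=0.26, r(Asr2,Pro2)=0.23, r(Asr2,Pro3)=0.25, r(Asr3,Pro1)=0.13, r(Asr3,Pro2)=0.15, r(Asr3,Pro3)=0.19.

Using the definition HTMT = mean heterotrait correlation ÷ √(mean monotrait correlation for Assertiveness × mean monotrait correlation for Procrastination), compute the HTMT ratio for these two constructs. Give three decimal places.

0.286

Mean between = 1.75/9 = 0.1944.
Mean within-Asr = 1.64/3 = 0.5467; mean within-Pro = 2.54/3 = 0.8467.
Geometric mean = √(0.5467 × 0.8467) = 0.6804.
HTMT = 0.1944 / 0.6804 = 0.286.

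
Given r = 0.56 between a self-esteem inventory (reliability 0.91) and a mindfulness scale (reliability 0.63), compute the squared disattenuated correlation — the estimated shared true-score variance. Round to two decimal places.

0.55

Disattenuated r = 0.56 / √(0.91 × 0.63) = 0.56 / 0.7572 = 0.7396.
Shared true-score variance = 0.7396² = 0.5470 ≈ 0.55.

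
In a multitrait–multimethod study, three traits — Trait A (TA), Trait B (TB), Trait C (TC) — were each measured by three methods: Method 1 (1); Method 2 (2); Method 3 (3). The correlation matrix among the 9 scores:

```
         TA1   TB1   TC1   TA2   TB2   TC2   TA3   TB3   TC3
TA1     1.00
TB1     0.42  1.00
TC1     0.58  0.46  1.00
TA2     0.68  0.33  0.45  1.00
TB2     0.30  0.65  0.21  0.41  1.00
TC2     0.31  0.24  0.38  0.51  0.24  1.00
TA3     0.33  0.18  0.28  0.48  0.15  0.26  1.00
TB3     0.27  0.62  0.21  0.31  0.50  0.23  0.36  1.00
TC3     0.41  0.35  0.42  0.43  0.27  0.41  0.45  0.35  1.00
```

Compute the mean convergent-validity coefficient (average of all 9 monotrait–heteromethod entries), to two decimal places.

Convergent values: 0.68, 0.33, 0.48, 0.65, 0.62, 0.50, 0.38, 0.42, 0.41; mean = 4.47/9 = 0.50.

0.50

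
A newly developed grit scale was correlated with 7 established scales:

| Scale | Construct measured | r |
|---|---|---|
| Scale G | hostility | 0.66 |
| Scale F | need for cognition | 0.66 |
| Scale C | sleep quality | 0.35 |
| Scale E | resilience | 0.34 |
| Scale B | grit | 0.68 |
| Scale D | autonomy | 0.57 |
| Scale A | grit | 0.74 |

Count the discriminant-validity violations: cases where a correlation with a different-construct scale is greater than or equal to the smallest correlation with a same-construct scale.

Convergent (same construct = grit): Scale B, Scale A.
Smallest convergent = 0.68. Discriminant values: 0.66, 0.66, 0.35, 0.34, 0.57; count ≥ 0.68 → 0.

0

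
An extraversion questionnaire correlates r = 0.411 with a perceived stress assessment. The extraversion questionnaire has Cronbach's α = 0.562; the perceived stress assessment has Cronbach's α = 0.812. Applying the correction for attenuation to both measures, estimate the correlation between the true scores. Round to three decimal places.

r_true = r_obs / √(r_xx · r_yy) = 0.411 / √(0.562 × 0.812) = 0.411 / √0.456344 = 0.411 / 0.6755 ≈ 0.608.

0.608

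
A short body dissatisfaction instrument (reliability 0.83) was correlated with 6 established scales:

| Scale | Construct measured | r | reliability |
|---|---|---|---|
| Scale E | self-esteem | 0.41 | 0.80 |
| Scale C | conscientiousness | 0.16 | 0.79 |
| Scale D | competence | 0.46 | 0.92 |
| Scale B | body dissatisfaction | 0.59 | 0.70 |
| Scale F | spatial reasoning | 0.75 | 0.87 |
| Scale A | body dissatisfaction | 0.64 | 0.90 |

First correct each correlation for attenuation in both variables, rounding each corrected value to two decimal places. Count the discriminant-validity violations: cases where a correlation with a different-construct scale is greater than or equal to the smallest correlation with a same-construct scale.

1

Disattenuated r (r / √(r_scale · r_new)):
  Scale E (disc): 0.41 / √(0.80·0.83) = 0.50
  Scale C (disc): 0.16 / √(0.79·0.83) = 0.20
  Scale D (disc): 0.46 / √(0.92·0.83) = 0.53
  Scale B (conv): 0.59 / √(0.70·0.83) = 0.77
  Scale F (disc): 0.75 / √(0.87·0.83) = 0.88
  Scale A (conv): 0.64 / √(0.90·0.83) = 0.74
Smallest convergent = 0.74. Discriminant values: 0.50, 0.20, 0.53, 0.88; count ≥ 0.74 → 1.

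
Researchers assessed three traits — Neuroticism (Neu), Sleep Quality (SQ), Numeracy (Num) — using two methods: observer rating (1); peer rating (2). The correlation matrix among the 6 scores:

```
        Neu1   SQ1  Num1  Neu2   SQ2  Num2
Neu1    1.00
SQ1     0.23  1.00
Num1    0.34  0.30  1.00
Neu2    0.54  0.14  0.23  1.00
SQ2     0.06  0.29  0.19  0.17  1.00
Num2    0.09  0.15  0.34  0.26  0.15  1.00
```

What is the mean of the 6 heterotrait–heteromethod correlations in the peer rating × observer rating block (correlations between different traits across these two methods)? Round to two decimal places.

0.14

HTHM values (method 2 × method 1): 0.14, 0.23, 0.06, 0.19, 0.09, 0.15; mean = 0.86/6 = 0.14.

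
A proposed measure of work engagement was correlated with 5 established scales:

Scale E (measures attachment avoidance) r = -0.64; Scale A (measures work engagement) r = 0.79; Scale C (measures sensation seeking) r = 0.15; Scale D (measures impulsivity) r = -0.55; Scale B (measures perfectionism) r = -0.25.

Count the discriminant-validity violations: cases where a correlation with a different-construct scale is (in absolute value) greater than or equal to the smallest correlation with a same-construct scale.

Convergent (same construct = work engagement): Scale A.
Smallest convergent = 0.79. Discriminant |r|: 0.64, 0.15, 0.55, 0.25; count ≥ 0.79 → 0.

0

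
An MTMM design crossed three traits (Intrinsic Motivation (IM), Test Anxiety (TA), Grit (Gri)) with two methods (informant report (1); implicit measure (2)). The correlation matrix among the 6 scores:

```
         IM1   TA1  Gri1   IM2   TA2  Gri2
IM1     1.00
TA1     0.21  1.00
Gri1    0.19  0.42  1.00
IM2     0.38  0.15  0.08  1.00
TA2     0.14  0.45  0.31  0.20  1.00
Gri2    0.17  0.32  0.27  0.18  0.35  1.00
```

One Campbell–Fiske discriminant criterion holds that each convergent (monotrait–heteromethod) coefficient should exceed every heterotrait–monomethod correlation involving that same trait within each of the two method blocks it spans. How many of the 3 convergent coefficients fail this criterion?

1

Each convergent coefficient versus the relevant comparison correlations:
IM (methods 1·2): 0.38 vs {0.21, 0.20, 0.19, 0.18} → pass.
TA (methods 1·2): 0.45 vs {0.21, 0.20, 0.42, 0.35} → pass.
Gri (methods 1·2): 0.27 vs {0.19, 0.18, 0.42, 0.35} → fail.
1 of 3 fail.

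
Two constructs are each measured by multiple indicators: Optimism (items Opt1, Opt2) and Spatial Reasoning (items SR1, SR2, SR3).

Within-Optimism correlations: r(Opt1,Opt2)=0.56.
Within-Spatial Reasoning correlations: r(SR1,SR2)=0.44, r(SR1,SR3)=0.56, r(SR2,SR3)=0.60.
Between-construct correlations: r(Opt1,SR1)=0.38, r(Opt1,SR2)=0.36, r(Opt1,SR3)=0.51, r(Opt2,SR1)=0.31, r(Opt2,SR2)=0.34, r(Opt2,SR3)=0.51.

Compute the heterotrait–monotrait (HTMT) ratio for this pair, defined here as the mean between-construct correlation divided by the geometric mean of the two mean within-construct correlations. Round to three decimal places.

0.735

Mean between = 2.41/6 = 0.4017.
Mean within-Opt = 0.56/1 = 0.5600; mean within-SR = 1.60/3 = 0.5333.
Geometric mean = √(0.5600 × 0.5333) = 0.5465.
HTMT = 0.4017 / 0.5465 = 0.735.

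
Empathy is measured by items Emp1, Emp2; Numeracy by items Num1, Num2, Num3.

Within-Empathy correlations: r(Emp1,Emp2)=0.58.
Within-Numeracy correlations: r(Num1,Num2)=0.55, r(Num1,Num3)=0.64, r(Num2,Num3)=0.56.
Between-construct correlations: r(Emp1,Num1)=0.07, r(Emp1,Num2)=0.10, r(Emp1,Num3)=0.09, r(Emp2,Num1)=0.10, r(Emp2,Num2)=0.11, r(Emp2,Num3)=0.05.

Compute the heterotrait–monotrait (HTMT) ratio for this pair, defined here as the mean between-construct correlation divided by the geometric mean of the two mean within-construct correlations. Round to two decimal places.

Mean between = 0.52/6 = 0.0867.
Mean within-Emp = 0.58/1 = 0.5800; mean within-Num = 1.75/3 = 0.5833.
Geometric mean = √(0.5800 × 0.5833) = 0.5816.
HTMT = 0.0867 / 0.5816 = 0.15.

0.15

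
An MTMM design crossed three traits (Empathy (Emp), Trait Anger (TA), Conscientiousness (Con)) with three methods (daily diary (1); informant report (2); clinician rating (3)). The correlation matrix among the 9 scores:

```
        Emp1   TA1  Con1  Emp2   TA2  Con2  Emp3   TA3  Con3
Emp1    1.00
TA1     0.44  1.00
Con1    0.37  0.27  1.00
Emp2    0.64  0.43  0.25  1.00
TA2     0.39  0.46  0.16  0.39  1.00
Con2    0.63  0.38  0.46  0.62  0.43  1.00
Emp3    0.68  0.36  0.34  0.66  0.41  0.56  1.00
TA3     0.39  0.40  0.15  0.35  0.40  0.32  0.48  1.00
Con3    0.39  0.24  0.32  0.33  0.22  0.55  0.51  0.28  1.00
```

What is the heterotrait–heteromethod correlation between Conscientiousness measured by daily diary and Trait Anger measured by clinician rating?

0.15

Different traits and methods: r(Con1, TA3) = 0.15.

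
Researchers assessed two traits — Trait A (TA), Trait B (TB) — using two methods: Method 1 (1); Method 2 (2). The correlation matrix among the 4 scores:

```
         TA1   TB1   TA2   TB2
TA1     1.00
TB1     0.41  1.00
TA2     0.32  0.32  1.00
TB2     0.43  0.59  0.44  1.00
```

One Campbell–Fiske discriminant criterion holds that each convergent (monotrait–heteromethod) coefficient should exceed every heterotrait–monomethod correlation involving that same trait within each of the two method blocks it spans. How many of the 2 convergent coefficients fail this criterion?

1

Convergent coefficients and their comparison sets:
TA (methods 1·2): 0.32 vs {0.41, 0.44} → fail.
TB (methods 1·2): 0.59 vs {0.41, 0.44} → pass.
1 of 2 fail.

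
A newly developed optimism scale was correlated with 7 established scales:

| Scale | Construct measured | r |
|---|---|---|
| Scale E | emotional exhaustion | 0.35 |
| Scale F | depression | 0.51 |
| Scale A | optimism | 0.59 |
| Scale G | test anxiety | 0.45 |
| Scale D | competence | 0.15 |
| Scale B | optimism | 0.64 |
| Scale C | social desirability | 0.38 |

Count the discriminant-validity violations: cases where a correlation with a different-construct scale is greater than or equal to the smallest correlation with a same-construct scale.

Convergent (same construct = optimism): Scale A, Scale B.
Smallest convergent = 0.59. Discriminant values: 0.35, 0.51, 0.45, 0.15, 0.38; count ≥ 0.59 → 0.

0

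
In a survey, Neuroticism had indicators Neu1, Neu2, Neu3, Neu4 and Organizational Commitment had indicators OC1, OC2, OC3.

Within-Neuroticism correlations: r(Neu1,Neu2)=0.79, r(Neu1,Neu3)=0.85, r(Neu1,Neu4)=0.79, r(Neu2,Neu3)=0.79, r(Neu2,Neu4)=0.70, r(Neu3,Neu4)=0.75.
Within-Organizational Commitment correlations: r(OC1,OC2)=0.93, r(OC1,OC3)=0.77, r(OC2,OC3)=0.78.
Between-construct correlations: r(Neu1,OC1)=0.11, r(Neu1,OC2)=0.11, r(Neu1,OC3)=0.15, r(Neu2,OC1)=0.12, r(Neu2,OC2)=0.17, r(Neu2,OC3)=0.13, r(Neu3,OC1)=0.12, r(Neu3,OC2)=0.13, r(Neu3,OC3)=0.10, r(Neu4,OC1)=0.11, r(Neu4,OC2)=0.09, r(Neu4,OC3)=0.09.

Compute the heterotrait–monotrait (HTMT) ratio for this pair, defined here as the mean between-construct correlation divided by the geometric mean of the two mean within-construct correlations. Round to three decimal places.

0.149

Mean heterotrait r = 1.43/12 = 0.1192.
Mean within-Neu = 4.67/6 = 0.7783; mean within-OC = 2.48/3 = 0.8267.
Geometric mean = √(0.7783 × 0.8267) = 0.8021.
HTMT = 0.1192 / 0.8021 = 0.149.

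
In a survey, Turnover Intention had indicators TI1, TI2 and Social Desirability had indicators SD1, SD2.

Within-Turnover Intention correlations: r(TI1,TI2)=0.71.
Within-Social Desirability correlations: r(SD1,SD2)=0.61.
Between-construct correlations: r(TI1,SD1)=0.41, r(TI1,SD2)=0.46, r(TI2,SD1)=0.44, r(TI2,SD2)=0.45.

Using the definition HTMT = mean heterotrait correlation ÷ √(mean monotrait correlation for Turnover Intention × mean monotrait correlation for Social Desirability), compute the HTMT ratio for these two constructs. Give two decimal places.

Mean between = 1.76/4 = 0.4400.
Mean within-TI = 0.71/1 = 0.7100; mean within-SD = 0.61/1 = 0.6100.
Geometric mean = √(0.7100 × 0.6100) = 0.6581.
HTMT = 0.4400 / 0.6581 = 0.67.

0.67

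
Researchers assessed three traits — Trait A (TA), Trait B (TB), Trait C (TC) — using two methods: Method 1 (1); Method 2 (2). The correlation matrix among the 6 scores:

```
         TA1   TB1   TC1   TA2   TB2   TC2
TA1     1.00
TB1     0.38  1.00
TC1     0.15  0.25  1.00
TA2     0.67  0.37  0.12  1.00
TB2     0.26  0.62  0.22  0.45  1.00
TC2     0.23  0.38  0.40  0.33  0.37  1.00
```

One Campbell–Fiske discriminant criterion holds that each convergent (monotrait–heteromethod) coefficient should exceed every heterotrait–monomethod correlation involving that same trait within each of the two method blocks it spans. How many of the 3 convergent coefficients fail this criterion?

0

Each convergent coefficient versus the relevant comparison correlations:
TA (methods 1·2): 0.67 vs {0.38, 0.45, 0.15, 0.33} → pass.
TB (methods 1·2): 0.62 vs {0.38, 0.45, 0.25, 0.37} → pass.
TC (methods 1·2): 0.40 vs {0.15, 0.33, 0.25, 0.37} → pass.
0 of 3 fail.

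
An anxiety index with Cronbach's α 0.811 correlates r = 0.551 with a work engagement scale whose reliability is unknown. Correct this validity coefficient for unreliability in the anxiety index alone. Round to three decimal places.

0.612

Single correction: r_c = r_obs / √r_xx = 0.551 / √0.811 = 0.551 / 0.9006 ≈ 0.612.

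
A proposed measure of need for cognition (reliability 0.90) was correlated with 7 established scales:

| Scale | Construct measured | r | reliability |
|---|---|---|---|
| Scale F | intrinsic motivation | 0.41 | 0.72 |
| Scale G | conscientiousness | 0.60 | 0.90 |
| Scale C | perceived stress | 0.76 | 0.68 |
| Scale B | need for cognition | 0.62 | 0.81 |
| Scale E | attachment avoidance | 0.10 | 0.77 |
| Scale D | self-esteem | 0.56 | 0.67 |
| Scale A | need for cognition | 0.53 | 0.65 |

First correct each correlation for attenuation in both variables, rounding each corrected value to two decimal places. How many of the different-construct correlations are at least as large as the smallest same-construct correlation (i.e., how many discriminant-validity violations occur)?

2

Disattenuated r (r / √(r_scale · r_new)):
  Scale F (disc): 0.41 / √(0.72·0.90) = 0.51
  Scale G (disc): 0.60 / √(0.90·0.90) = 0.67
  Scale C (disc): 0.76 / √(0.68·0.90) = 0.97
  Scale B (conv): 0.62 / √(0.81·0.90) = 0.73
  Scale E (disc): 0.10 / √(0.77·0.90) = 0.12
  Scale D (disc): 0.56 / √(0.67·0.90) = 0.72
  Scale A (conv): 0.53 / √(0.65·0.90) = 0.69
Smallest convergent = 0.69. Discriminant values: 0.51, 0.67, 0.97, 0.12, 0.72; count ≥ 0.69 → 2.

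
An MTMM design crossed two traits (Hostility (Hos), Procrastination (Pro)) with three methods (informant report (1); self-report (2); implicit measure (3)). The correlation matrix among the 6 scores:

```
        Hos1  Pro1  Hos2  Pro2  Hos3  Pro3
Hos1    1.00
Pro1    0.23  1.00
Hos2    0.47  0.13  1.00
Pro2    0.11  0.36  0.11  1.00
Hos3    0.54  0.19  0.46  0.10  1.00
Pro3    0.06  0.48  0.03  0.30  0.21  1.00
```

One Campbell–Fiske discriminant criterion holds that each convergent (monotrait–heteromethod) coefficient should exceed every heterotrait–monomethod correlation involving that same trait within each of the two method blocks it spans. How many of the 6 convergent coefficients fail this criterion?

0

Checking each validity diagonal entry against its comparison values:
Hos (methods 1·2): 0.47 vs {0.23, 0.11} → pass.
Hos (methods 1·3): 0.54 vs {0.23, 0.21} → pass.
Hos (methods 2·3): 0.46 vs {0.11, 0.21} → pass.
Pro (methods 1·2): 0.36 vs {0.23, 0.11} → pass.
Pro (methods 1·3): 0.48 vs {0.23, 0.21} → pass.
Pro (methods 2·3): 0.30 vs {0.11, 0.21} → pass.
0 of 6 fail.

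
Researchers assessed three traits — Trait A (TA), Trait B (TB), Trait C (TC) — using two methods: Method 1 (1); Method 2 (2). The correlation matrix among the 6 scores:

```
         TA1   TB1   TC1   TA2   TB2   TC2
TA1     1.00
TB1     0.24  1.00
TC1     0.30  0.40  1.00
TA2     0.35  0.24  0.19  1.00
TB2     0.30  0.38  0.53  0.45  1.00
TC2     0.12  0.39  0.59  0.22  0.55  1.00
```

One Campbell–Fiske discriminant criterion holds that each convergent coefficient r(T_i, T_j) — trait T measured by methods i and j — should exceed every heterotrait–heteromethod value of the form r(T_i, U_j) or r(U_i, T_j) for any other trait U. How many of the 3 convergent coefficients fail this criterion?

Convergent coefficients and their comparison sets:
TA (methods 1·2): 0.35 vs {0.30, 0.24, 0.12, 0.19} → pass.
TB (methods 1·2): 0.38 vs {0.24, 0.30, 0.39, 0.53} → fail.
TC (methods 1·2): 0.59 vs {0.19, 0.12, 0.53, 0.39} → pass.
1 of 3 fail.

1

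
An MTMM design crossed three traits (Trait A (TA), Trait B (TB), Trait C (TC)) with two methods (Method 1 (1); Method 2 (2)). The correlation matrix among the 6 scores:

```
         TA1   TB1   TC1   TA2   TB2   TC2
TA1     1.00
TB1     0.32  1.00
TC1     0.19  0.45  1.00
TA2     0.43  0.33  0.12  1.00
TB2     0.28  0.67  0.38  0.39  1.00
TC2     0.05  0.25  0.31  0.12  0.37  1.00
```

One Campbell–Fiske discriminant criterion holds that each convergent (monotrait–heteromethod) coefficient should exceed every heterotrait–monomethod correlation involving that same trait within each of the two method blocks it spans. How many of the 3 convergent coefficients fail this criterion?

Each convergent coefficient versus the relevant comparison correlations:
TA (methods 1·2): 0.43 vs {0.32, 0.39, 0.19, 0.12} → pass.
TB (methods 1·2): 0.67 vs {0.32, 0.39, 0.45, 0.37} → pass.
TC (methods 1·2): 0.31 vs {0.19, 0.12, 0.45, 0.37} → fail.
1 of 3 fail.

1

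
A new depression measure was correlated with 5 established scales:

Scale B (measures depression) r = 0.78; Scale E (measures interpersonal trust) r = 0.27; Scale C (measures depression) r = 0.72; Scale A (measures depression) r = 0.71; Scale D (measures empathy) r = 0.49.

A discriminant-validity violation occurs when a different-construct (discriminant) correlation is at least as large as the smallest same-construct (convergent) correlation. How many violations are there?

0

Convergent (same construct = depression): Scale B, Scale C, Scale A.
Smallest convergent = 0.71. Discriminant values: 0.27, 0.49; count ≥ 0.71 → 0.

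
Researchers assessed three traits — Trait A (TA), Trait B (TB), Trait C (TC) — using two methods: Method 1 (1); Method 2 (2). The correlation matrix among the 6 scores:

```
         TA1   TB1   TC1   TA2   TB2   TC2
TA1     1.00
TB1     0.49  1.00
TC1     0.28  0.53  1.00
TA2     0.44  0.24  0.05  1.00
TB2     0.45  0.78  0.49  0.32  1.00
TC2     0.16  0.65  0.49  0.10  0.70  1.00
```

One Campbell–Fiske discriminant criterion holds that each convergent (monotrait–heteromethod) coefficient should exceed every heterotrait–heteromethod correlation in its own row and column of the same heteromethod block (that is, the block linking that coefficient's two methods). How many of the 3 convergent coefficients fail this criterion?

2

Convergent coefficients and their comparison sets:
TA (methods 1·2): 0.44 vs {0.45, 0.24, 0.16, 0.05} → fail.
TB (methods 1·2): 0.78 vs {0.24, 0.45, 0.65, 0.49} → pass.
TC (methods 1·2): 0.49 vs {0.05, 0.16, 0.49, 0.65} → fail.
2 of 3 fail.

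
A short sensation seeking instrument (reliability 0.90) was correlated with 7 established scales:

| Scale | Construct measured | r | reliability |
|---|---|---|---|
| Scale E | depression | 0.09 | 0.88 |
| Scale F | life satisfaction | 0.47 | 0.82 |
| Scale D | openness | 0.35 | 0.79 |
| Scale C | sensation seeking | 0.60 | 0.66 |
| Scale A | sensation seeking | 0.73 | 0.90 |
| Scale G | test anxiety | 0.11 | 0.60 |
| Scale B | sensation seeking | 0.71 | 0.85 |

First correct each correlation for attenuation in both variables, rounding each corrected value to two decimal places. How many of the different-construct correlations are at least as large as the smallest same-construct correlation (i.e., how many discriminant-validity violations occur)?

Disattenuated r (r / √(r_scale · r_new)):
  Scale E (disc): 0.09 / √(0.88·0.90) = 0.10
  Scale F (disc): 0.47 / √(0.82·0.90) = 0.55
  Scale D (disc): 0.35 / √(0.79·0.90) = 0.42
  Scale C (conv): 0.60 / √(0.66·0.90) = 0.78
  Scale A (conv): 0.73 / √(0.90·0.90) = 0.81
  Scale G (disc): 0.11 / √(0.60·0.90) = 0.15
  Scale B (conv): 0.71 / √(0.85·0.90) = 0.81
Smallest convergent = 0.78. Discriminant values: 0.10, 0.55, 0.42, 0.15; count ≥ 0.78 → 0.

0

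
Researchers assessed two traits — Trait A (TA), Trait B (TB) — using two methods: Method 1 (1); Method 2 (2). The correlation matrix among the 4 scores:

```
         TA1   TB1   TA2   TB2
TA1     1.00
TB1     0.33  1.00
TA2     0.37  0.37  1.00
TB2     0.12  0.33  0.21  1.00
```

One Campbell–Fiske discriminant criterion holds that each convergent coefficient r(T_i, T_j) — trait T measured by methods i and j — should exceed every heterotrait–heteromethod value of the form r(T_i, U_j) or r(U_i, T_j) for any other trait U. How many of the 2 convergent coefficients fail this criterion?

2

Convergent coefficients and their comparison sets:
TA (methods 1·2): 0.37 vs {0.12, 0.37} → fail.
TB (methods 1·2): 0.33 vs {0.37, 0.12} → fail.
2 of 2 fail.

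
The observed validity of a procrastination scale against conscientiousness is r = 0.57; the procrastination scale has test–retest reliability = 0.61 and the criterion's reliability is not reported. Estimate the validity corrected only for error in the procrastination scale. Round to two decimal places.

0.73

Single correction: r_c = r_obs / √r_xx = 0.57 / √0.61 = 0.57 / 0.7810 ≈ 0.73.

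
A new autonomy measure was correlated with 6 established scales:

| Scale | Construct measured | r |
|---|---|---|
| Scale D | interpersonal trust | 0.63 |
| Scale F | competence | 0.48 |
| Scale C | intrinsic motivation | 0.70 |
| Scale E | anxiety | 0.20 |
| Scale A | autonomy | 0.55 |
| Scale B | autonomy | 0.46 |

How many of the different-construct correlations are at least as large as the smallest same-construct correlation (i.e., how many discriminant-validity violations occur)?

Convergent (same construct = autonomy): Scale A, Scale B.
Smallest convergent = 0.46. Discriminant values: 0.63, 0.48, 0.70, 0.20; count ≥ 0.46 → 3.

3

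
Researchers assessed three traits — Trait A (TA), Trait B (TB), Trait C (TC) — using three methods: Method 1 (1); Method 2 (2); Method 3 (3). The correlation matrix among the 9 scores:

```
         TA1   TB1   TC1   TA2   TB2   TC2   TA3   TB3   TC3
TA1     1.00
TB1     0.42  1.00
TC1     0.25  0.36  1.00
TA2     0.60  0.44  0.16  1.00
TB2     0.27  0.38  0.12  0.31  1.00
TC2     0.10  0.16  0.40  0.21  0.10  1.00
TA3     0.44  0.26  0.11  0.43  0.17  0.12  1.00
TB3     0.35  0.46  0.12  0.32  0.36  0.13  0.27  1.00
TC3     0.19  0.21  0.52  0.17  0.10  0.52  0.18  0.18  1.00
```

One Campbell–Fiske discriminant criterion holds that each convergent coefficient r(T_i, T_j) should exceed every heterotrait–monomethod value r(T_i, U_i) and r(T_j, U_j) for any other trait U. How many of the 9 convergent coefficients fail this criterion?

Each convergent coefficient versus the relevant comparison correlations:
TA (methods 1·2): 0.60 vs {0.42, 0.31, 0.25, 0.21} → pass.
TA (methods 1·3): 0.44 vs {0.42, 0.27, 0.25, 0.18} → pass.
TA (methods 2·3): 0.43 vs {0.31, 0.27, 0.21, 0.18} → pass.
TB (methods 1·2): 0.38 vs {0.42, 0.31, 0.36, 0.10} → fail.
TB (methods 1·3): 0.46 vs {0.42, 0.27, 0.36, 0.18} → pass.
TB (methods 2·3): 0.36 vs {0.31, 0.27, 0.10, 0.18} → pass.
TC (methods 1·2): 0.40 vs {0.25, 0.21, 0.36, 0.10} → pass.
TC (methods 1·3): 0.52 vs {0.25, 0.18, 0.36, 0.18} → pass.
TC (methods 2·3): 0.52 vs {0.21, 0.18, 0.10, 0.18} → pass.
1 of 9 fail.

1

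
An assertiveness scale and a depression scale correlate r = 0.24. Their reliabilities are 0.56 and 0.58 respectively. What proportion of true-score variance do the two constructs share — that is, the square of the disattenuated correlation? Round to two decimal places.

Disattenuated r = 0.24 / √(0.56 × 0.58) = 0.24 / 0.5699 = 0.4211.
Shared true-score variance = 0.4211² = 0.1773 ≈ 0.18.

0.18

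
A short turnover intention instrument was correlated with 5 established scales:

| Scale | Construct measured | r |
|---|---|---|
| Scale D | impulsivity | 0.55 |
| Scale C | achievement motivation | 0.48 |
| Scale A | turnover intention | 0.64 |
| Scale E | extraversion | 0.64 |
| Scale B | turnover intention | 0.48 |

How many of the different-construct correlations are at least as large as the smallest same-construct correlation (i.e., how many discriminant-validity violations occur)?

3

Convergent (same construct = turnover intention): Scale A, Scale B.
Smallest convergent = 0.48. Discriminant values: 0.55, 0.48, 0.64; count ≥ 0.48 → 3.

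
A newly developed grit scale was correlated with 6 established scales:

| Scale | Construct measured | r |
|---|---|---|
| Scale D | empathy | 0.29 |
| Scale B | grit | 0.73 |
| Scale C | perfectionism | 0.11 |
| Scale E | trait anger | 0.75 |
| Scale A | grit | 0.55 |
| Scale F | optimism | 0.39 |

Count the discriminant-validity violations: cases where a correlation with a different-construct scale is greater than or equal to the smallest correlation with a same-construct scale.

Convergent (same construct = grit): Scale B, Scale A.
Smallest convergent = 0.55. Discriminant values: 0.29, 0.11, 0.75, 0.39; count ≥ 0.55 → 1.

1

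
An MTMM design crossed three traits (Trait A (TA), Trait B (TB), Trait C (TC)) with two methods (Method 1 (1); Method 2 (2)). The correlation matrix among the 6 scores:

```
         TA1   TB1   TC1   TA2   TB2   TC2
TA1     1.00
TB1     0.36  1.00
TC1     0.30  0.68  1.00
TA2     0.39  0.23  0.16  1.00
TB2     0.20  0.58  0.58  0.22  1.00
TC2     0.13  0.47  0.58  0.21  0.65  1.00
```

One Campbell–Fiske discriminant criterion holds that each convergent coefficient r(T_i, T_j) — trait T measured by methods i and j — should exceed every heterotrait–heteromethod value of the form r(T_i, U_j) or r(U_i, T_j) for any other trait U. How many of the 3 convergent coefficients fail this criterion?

2

Checking each validity diagonal entry against its comparison values:
TA (methods 1·2): 0.39 vs {0.20, 0.23, 0.13, 0.16} → pass.
TB (methods 1·2): 0.58 vs {0.23, 0.20, 0.47, 0.58} → fail.
TC (methods 1·2): 0.58 vs {0.16, 0.13, 0.58, 0.47} → fail.
2 of 3 fail.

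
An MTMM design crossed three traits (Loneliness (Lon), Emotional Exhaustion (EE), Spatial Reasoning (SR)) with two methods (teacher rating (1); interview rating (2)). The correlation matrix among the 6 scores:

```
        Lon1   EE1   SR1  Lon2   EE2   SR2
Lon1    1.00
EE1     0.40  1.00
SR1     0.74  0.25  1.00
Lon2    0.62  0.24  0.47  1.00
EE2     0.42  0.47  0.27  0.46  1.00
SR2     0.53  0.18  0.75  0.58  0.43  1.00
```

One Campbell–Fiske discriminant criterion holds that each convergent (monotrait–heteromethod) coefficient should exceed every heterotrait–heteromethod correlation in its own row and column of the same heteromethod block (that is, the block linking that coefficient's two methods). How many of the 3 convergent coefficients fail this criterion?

0

Each convergent coefficient versus the relevant comparison correlations:
Lon (methods 1·2): 0.62 vs {0.42, 0.24, 0.53, 0.47} → pass.
EE (methods 1·2): 0.47 vs {0.24, 0.42, 0.18, 0.27} → pass.
SR (methods 1·2): 0.75 vs {0.47, 0.53, 0.27, 0.18} → pass.
0 of 3 fail.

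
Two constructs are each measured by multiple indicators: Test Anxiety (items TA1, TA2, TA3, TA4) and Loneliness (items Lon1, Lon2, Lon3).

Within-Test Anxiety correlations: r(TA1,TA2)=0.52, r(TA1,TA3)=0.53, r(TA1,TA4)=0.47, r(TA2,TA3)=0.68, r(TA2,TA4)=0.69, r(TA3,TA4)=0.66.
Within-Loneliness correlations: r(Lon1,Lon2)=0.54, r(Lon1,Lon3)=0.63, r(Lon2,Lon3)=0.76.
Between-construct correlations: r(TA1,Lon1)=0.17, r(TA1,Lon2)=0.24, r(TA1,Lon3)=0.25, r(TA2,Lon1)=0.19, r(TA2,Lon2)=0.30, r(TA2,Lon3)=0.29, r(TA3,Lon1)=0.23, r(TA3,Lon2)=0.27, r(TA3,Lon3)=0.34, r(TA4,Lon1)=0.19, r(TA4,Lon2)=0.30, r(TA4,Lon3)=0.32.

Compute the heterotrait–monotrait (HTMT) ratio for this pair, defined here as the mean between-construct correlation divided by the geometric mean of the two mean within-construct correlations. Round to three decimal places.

0.417

Mean between = 3.09/12 = 0.2575.
Mean within-TA = 3.55/6 = 0.5917; mean within-Lon = 1.93/3 = 0.6433.
Geometric mean = √(0.5917 × 0.6433) = 0.6170.
HTMT = 0.2575 / 0.6170 = 0.417.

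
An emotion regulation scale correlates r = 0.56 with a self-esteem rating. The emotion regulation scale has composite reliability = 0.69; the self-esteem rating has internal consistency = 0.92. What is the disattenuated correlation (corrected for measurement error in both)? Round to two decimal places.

0.70

r_true = r_obs / √(r_xx · r_yy) = 0.56 / √(0.69 × 0.92) = 0.56 / √0.6348 = 0.56 / 0.7967 ≈ 0.70.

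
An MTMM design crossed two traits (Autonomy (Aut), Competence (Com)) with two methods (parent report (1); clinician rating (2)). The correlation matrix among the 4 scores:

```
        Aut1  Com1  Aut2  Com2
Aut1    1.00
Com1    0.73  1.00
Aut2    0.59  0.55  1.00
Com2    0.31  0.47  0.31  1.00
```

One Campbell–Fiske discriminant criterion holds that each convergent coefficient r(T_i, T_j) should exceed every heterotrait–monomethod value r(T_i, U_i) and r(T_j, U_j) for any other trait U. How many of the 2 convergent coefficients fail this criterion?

Checking each validity diagonal entry against its comparison values:
Aut (methods 1·2): 0.59 vs {0.73, 0.31} → fail.
Com (methods 1·2): 0.47 vs {0.73, 0.31} → fail.
2 of 2 fail.

2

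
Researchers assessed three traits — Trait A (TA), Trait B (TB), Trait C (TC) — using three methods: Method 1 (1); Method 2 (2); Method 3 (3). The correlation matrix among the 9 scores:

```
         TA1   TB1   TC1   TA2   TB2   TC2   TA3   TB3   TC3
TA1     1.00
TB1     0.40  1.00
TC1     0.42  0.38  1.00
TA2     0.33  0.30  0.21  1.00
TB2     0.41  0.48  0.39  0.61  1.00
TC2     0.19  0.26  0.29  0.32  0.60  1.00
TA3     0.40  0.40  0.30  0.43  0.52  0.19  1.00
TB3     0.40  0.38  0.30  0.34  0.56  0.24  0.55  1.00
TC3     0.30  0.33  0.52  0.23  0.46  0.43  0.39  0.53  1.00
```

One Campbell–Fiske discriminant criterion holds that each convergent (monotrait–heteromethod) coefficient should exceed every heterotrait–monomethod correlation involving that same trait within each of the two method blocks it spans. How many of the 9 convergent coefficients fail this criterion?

Checking each validity diagonal entry against its comparison values:
TA (methods 1·2): 0.33 vs {0.40, 0.61, 0.42, 0.32} → fail.
TA (methods 1·3): 0.40 vs {0.40, 0.55, 0.42, 0.39} → fail.
TA (methods 2·3): 0.43 vs {0.61, 0.55, 0.32, 0.39} → fail.
TB (methods 1·2): 0.48 vs {0.40, 0.61, 0.38, 0.60} → fail.
TB (methods 1·3): 0.38 vs {0.40, 0.55, 0.38, 0.53} → fail.
TB (methods 2·3): 0.56 vs {0.61, 0.55, 0.60, 0.53} → fail.
TC (methods 1·2): 0.29 vs {0.42, 0.32, 0.38, 0.60} → fail.
TC (methods 1·3): 0.52 vs {0.42, 0.39, 0.38, 0.53} → fail.
TC (methods 2·3): 0.43 vs {0.32, 0.39, 0.60, 0.53} → fail.
9 of 9 fail.

9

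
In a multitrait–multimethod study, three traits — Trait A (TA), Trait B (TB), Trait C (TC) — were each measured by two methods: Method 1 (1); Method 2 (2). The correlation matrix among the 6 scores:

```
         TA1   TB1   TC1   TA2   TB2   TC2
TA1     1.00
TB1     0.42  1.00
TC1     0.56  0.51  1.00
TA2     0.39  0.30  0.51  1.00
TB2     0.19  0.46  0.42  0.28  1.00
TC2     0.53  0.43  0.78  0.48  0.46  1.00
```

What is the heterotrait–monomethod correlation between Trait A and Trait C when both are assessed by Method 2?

0.48

Different traits, same method: r(TA2, TC2) = 0.48.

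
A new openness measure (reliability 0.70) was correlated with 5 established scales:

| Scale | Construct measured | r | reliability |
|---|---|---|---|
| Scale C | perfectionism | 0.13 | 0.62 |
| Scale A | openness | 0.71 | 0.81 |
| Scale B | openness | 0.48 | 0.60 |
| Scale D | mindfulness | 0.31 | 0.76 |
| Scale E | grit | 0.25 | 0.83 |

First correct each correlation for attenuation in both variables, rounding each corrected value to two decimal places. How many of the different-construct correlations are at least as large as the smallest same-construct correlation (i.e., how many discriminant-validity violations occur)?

Disattenuated r (r / √(r_scale · r_new)):
  Scale C (disc): 0.13 / √(0.62·0.70) = 0.20
  Scale A (conv): 0.71 / √(0.81·0.70) = 0.94
  Scale B (conv): 0.48 / √(0.60·0.70) = 0.74
  Scale D (disc): 0.31 / √(0.76·0.70) = 0.43
  Scale E (disc): 0.25 / √(0.83·0.70) = 0.33
Smallest convergent = 0.74. Discriminant values: 0.20, 0.43, 0.33; count ≥ 0.74 → 0.

0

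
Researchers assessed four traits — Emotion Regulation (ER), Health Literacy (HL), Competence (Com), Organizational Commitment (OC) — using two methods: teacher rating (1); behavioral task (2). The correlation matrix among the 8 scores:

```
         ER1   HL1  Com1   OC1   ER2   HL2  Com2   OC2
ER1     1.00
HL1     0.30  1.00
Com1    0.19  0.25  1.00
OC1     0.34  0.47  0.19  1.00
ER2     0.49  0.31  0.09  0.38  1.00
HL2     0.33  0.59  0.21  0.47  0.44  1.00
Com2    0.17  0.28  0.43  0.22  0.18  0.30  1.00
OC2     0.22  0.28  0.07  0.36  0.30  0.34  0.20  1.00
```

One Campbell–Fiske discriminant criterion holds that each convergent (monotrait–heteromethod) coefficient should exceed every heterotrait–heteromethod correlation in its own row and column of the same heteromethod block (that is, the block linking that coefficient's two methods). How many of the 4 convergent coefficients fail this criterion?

Convergent coefficients and their comparison sets:
ER (methods 1·2): 0.49 vs {0.33, 0.31, 0.17, 0.09, 0.22, 0.38} → pass.
HL (methods 1·2): 0.59 vs {0.31, 0.33, 0.28, 0.21, 0.28, 0.47} → pass.
Com (methods 1·2): 0.43 vs {0.09, 0.17, 0.21, 0.28, 0.07, 0.22} → pass.
OC (methods 1·2): 0.36 vs {0.38, 0.22, 0.47, 0.28, 0.22, 0.07} → fail.
1 of 4 fail.

1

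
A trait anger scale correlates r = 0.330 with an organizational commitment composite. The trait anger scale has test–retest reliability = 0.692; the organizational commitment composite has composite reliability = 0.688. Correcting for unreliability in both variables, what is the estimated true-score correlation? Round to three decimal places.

0.478

r_true = r_obs / √(r_xx · r_yy) = 0.330 / √(0.692 × 0.688) = 0.330 / √0.476096 = 0.330 / 0.6900 ≈ 0.478.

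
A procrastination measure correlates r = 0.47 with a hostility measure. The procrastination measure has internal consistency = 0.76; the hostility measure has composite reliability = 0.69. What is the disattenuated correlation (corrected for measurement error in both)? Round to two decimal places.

r_true = r_obs / √(r_xx · r_yy) = 0.47 / √(0.76 × 0.69) = 0.47 / √0.5244 = 0.47 / 0.7242 ≈ 0.65.

0.65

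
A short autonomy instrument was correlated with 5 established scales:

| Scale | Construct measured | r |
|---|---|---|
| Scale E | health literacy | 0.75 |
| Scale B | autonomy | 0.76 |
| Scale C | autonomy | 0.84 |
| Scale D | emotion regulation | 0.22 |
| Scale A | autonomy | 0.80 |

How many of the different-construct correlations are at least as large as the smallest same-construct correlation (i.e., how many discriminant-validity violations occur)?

0

Convergent (same construct = autonomy): Scale B, Scale C, Scale A.
Smallest convergent = 0.76. Discriminant values: 0.75, 0.22; count ≥ 0.76 → 0.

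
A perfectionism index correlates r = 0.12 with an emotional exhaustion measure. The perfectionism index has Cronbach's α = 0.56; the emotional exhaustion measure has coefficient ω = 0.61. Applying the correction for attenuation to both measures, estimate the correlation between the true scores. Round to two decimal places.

r_true = r_obs / √(r_xx · r_yy) = 0.12 / √(0.56 × 0.61) = 0.12 / √0.3416 = 0.12 / 0.5845 ≈ 0.21.

0.21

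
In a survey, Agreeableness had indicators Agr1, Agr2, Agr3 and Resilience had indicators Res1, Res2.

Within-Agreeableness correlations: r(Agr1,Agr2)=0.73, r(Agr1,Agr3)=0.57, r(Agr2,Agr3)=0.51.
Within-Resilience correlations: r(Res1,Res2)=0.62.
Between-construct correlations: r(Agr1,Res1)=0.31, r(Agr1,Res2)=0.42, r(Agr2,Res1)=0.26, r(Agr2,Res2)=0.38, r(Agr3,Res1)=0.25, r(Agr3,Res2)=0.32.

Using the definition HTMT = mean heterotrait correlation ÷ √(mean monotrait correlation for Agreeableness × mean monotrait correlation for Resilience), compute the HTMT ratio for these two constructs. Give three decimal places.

Mean between = 1.94/6 = 0.3233.
Mean within-Agr = 1.81/3 = 0.6033; mean within-Res = 0.62/1 = 0.6200.
Geometric mean = √(0.6033 × 0.6200) = 0.6116.
HTMT = 0.3233 / 0.6116 = 0.529.

0.529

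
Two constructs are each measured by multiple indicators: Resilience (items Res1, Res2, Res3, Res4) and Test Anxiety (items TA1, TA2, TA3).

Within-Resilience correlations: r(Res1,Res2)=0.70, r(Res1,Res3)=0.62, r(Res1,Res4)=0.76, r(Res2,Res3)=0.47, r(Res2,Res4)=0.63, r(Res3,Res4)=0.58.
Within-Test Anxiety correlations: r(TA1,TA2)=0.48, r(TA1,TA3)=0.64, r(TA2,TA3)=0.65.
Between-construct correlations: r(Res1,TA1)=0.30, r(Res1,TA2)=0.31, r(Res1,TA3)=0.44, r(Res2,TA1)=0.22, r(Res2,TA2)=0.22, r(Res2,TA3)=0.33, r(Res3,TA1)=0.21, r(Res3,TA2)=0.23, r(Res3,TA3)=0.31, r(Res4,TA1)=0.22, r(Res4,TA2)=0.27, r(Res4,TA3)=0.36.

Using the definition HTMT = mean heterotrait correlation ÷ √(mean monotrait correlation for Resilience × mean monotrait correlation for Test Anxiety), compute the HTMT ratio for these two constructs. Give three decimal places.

0.469

Mean between = 3.42/12 = 0.2850.
Mean within-Res = 3.76/6 = 0.6267; mean within-TA = 1.77/3 = 0.5900.
Geometric mean = √(0.6267 × 0.5900) = 0.6081.
HTMT = 0.2850 / 0.6081 = 0.469.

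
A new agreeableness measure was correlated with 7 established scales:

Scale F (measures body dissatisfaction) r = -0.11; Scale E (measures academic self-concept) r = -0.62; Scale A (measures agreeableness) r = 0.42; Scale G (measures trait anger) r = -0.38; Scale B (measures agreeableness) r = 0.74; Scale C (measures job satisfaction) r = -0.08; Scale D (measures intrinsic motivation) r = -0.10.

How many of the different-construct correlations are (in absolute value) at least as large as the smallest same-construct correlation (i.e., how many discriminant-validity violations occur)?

Convergent (same construct = agreeableness): Scale A, Scale B.
Smallest convergent = 0.42. Discriminant |r|: 0.11, 0.62, 0.38, 0.08, 0.10; count ≥ 0.42 → 1.

1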